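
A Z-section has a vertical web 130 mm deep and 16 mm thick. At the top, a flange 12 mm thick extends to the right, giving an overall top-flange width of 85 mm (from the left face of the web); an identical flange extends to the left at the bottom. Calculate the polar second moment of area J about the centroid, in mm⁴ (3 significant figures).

J ≈ 1.24 × 10⁷ mm⁴

Treat the section as a set of non-overlapping primitives; coordinates are from the bounding-box lower-left.
Web: 16 × 130, A = 2 080 mm², y = 65 mm, Ī = 2 929 333 mm⁴.
Top flange (beyond web): 69 × 12, A = 828 mm², y = 124 mm, Ī = 9 936 mm⁴.
Bottom flange (beyond web): 69 × 12, A = 828 mm², y = 6 mm, Ī = 9 936 mm⁴.
Centroid: ȳ = ΣA·y / ΣA = 65 mm.
Transfer each piece to the centroidal x-axis using Ī + A·d² with d = y − 65:
  web: d = 0 mm → contributes +2 929 333 mm⁴
  top flange (beyond web): d = 59 mm → contributes +2 892 204 mm⁴
  bottom flange (beyond web): d = -59 mm → contributes +2 892 204 mm⁴
Total I = 8 713 741 mm⁴.
For the y-axis: x̄ = 77 mm.
Repeating about the centroidal y-axis gives I_y = 3 692 541 mm⁴.
Polar second moment: J = I_x + I_y = 12 406 283 mm⁴.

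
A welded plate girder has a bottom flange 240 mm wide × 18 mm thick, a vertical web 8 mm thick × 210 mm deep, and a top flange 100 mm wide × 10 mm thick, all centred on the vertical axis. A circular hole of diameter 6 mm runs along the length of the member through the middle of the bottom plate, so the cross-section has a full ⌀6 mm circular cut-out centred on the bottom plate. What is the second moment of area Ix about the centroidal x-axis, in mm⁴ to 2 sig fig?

Ix ≈ 5.4 × 10⁷ mm⁴

Decompose the section into non-overlapping parts with the origin at the bottom-left of its bounding rectangle.
Bottom plate: 240 × 18, A = 4 320 mm², y = 9 mm, Ī = 116 640 mm⁴.
Web plate: 8 × 210, A = 1 680 mm², y = 123 mm, Ī = 6 174 000 mm⁴.
Top plate: 100 × 10, A = 1 000 mm², y = 233 mm, Ī = 8 333 mm⁴.
Hole (subtracted): ⌀6, A = 28.27 mm², y = 9 mm, Ī = 63.62 mm⁴.
Centroid: ȳ = ΣA·y / ΣA = 68.6 mm.
Transfer each piece to the centroidal x-axis using Ī + A·d² with d = y − 68.6:
  bottom plate: d = -59.6 mm → contributes +15 462 352 mm⁴
  web plate: d = 54.4 mm → contributes +11 145 590 mm⁴
  top plate: d = 164.4 mm → contributes +27 035 450 mm⁴
  hole: d = -59.6 mm → contributes −100 501 mm⁴
Total I = 53 542 891 mm⁴.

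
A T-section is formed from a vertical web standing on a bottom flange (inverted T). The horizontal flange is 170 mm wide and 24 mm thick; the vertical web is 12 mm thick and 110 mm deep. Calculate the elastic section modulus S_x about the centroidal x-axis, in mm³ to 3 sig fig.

S_x ≈ 5.68 × 10⁴ mm³

Break the section into simple shapes (no overlaps), measuring from the bottom-left corner of the bounding box.
Flange: 170 × 24, A = 4 080 mm², y = 12 mm, Ī = 195 840 mm⁴.
Web: 12 × 110, A = 1 320 mm², y = 79 mm, Ī = 1 331 000 mm⁴.
Centroid: ȳ = ΣA·y / ΣA = 28.378 mm.
Transfer each piece to the centroidal x-axis using Ī + A·d² with d = y − 28.378:
  flange: d = -16.378 mm → contributes +1 290 225 mm⁴
  web: d = 50.622 mm → contributes +4 713 644 mm⁴
Total I = 6 003 869 mm⁴.
Extreme fibre distance c = 105.62 mm; S = I/c = 56 843 mm³.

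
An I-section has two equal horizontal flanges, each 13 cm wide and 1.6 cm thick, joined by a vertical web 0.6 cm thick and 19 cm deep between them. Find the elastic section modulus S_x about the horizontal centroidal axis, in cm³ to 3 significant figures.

Decompose the section into non-overlapping parts with the origin at the bottom-left of its bounding rectangle.
Bottom flange: 13 × 1.6, A = 20.8 cm², y = 0.8 cm, Ī = 4.4373 cm⁴.
Web: 0.6 × 19, A = 11.4 cm², y = 11.1 cm, Ī = 342.95 cm⁴.
Top flange: 13 × 1.6, A = 20.8 cm², y = 21.4 cm, Ī = 4.4373 cm⁴.
By symmetry the centroid is at mid-height, ȳ = 11.1 cm.
Transfer each piece to the horizontal centroidal axis using Ī + A·d² with d = y − 11.1:
  bottom flange: d = -10.3 cm → contributes +2211.1 cm⁴
  web: d = 0 cm → contributes +342.95 cm⁴
  top flange: d = 10.3 cm → contributes +2211.1 cm⁴
Total I = 4765.2 cm⁴.
Extreme fibre distance c = 11.1 cm; S = I/c = 429.29 cm³.

S_x ≈ 429 cm³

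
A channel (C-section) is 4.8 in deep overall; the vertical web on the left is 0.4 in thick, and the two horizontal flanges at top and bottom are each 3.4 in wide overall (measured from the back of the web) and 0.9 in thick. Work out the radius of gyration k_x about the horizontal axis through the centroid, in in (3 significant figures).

k_x ≈ 1.83 in

Split into non-overlapping primitives; take the origin at the lower-left of the bounding box.
Web: 0.4 × 4.8, A = 1.92 in², y = 2.4 in, Ī = 3.6864 in⁴.
Top flange (beyond web): 3 × 0.9, A = 2.7 in², y = 4.35 in, Ī = 0.18225 in⁴.
Bottom flange (beyond web): 3 × 0.9, A = 2.7 in², y = 0.45 in, Ī = 0.18225 in⁴.
By symmetry the centroid is at mid-height, ȳ = 2.4 in.
Transfer each piece to the horizontal axis through the centroid using Ī + A·d² with d = y − 2.4:
  web: d = 0 in → contributes +3.6864 in⁴
  top flange (beyond web): d = 1.95 in → contributes +10.449 in⁴
  bottom flange (beyond web): d = -1.95 in → contributes +10.449 in⁴
Total I = 24.584 in⁴.
Radius of gyration: k = √(I/A) = √(24.584 / 7.32) = 1.8326 in.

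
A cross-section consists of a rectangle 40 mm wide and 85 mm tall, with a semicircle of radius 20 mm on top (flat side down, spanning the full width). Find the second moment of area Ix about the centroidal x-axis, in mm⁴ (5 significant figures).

Treat the section as a set of non-overlapping primitives; coordinates are from the bounding-box lower-left.
Rectangular body: 40 × 85, A = 3 400 mm², y = 42.5 mm, Ī = 2 047 083 mm⁴.
Semicircular cap: semicircle r = 20, A = 628.3185 mm², y = 93.48826 mm, Ī = 17561.11 mm⁴.
Centroid: ȳ = ΣA·y / ΣA = 50.45291 mm.
Transfer each piece to the centroidal x-axis using Ī + A·d² with d = y − 50.45291:
  rectangular body: d = -7.952914 mm → contributes +2 262 129 mm⁴
  semicircular cap: d = 43.03535 mm → contributes +1 181 233 mm⁴
Total I = 3 443 362 mm⁴.

Ix ≈ 3.4434 × 10⁶ mm⁴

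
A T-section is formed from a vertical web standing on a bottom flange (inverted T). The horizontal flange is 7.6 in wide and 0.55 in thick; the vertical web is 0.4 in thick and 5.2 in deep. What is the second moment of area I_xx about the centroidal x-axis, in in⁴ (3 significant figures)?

I_xx ≈ 16.3 in⁴

Treat the section as a set of non-overlapping primitives; coordinates are from the bounding-box lower-left.
Flange: 7.6 × 0.55, A = 4.18 in², y = 0.275 in, Ī = 0.10537 in⁴.
Web: 0.4 × 5.2, A = 2.08 in², y = 3.15 in, Ī = 4.6869 in⁴.
Centroid: ȳ = ΣA·y / ΣA = 1.2303 in.
Transfer each piece to the centroidal x-axis using Ī + A·d² with d = y − 1.2303:
  flange: d = -0.95527 in → contributes +3.9198 in⁴
  web: d = 1.9197 in → contributes +12.352 in⁴
Total I = 16.272 in⁴.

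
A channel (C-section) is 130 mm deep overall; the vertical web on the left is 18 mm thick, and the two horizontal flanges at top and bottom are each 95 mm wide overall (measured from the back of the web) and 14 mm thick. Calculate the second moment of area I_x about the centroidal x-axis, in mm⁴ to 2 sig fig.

Split into non-overlapping primitives; take the origin at the lower-left of the bounding box.
Web: 18 × 130, A = 2 340 mm², y = 65 mm, Ī = 3 295 500 mm⁴.
Top flange (beyond web): 77 × 14, A = 1 078 mm², y = 123 mm, Ī = 17 607 mm⁴.
Bottom flange (beyond web): 77 × 14, A = 1 078 mm², y = 7 mm, Ī = 17 607 mm⁴.
By symmetry the centroid is at mid-height, ȳ = 65 mm.
Transfer each piece to the centroidal x-axis using Ī + A·d² with d = y − 65:
  web: d = 0 mm → contributes +3 295 500 mm⁴
  top flange (beyond web): d = 58 mm → contributes +3 643 999 mm⁴
  bottom flange (beyond web): d = -58 mm → contributes +3 643 999 mm⁴
Total I = 10 583 499 mm⁴.

I_x ≈ 1.1 × 10⁷ mm⁴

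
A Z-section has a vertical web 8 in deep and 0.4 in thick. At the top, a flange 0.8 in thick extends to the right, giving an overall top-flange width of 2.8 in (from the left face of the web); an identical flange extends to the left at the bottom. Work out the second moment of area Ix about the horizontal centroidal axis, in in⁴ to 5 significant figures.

Ix ≈ 67.038 in⁴

Decompose the section into non-overlapping parts with the origin at the bottom-left of its bounding rectangle.
Web: 0.4 × 8, A = 3.2 in², y = 4 in, Ī = 17.06667 in⁴.
Top flange (beyond web): 2.4 × 0.8, A = 1.92 in², y = 7.6 in, Ī = 0.1024 in⁴.
Bottom flange (beyond web): 2.4 × 0.8, A = 1.92 in², y = 0.4 in, Ī = 0.1024 in⁴.
Centroid: ȳ = ΣA·y / ΣA = 4 in.
Transfer each piece to the horizontal centroidal axis using Ī + A·d² with d = y − 4:
  web: d = 0 in → contributes +17.06667 in⁴
  top flange (beyond web): d = 3.6 in → contributes +24.9856 in⁴
  bottom flange (beyond web): d = -3.6 in → contributes +24.9856 in⁴
Total I = 67.03787 in⁴.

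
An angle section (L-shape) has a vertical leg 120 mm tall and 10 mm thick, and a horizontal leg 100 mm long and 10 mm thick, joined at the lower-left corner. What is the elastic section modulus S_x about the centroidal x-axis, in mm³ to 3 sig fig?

S_x ≈ 3.59 × 10⁴ mm³

Decompose the section into non-overlapping parts with the origin at the bottom-left of its bounding rectangle.
Vertical leg: 10 × 120, A = 1 200 mm², y = 60 mm, Ī = 1 440 000 mm⁴.
Horizontal leg (remainder): 90 × 10, A = 900 mm², y = 5 mm, Ī = 7 500 mm⁴.
Centroid: ȳ = ΣA·y / ΣA = 36.429 mm.
Transfer each piece to the centroidal x-axis using Ī + A·d² with d = y − 36.429:
  vertical leg: d = 23.571 mm → contributes +2 106 735 mm⁴
  horizontal leg (remainder): d = -31.429 mm → contributes +896 480 mm⁴
Total I = 3 003 214 mm⁴.
Extreme fibre distance c = 83.571 mm; S = I/c = 35 936 mm³.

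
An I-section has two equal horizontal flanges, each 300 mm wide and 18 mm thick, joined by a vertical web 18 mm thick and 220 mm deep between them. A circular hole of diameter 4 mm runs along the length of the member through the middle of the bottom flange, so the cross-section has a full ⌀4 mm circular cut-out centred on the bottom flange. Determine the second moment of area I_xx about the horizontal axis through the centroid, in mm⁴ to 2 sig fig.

Treat the section as a set of non-overlapping primitives; coordinates are from the bounding-box lower-left.
Bottom flange: 300 × 18, A = 5 400 mm², y = 9 mm, Ī = 145 800 mm⁴.
Web: 18 × 220, A = 3 960 mm², y = 128 mm, Ī = 15 972 000 mm⁴.
Top flange: 300 × 18, A = 5 400 mm², y = 247 mm, Ī = 145 800 mm⁴.
Hole (subtracted): ⌀4, A = 12.57 mm², y = 9 mm, Ī = 12.57 mm⁴.
Centroid: ȳ = ΣA·y / ΣA = 128.1 mm.
Transfer each piece to the horizontal axis through the centroid using Ī + A·d² with d = y − 128.1:
  bottom flange: d = -119.1 mm → contributes +76 745 576 mm⁴
  web: d = -0.1014 mm → contributes +15 972 041 mm⁴
  top flange: d = 118.9 mm → contributes +76 484 936 mm⁴
  hole: d = -119.1 mm → contributes −178 268 mm⁴
Total I = 169 024 283 mm⁴.

I_xx ≈ 1.7 × 10⁸ mm⁴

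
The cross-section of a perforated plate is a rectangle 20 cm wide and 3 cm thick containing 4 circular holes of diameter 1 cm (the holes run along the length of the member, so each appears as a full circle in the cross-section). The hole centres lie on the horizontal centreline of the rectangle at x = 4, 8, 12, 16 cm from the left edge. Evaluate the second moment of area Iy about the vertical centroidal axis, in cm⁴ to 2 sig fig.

Break the section into simple shapes (no overlaps), measuring from the bottom-left corner of the bounding box.
Plate: 20 × 3, A = 60 cm², x = 10 cm, Ī = 2 000 cm⁴.
Hole 1 (subtracted): ⌀1, A = 0.7854 cm², x = 4 cm, Ī = 0.04909 cm⁴.
Hole 2 (subtracted): ⌀1, A = 0.7854 cm², x = 8 cm, Ī = 0.04909 cm⁴.
Hole 3 (subtracted): ⌀1, A = 0.7854 cm², x = 12 cm, Ī = 0.04909 cm⁴.
Hole 4 (subtracted): ⌀1, A = 0.7854 cm², x = 16 cm, Ī = 0.04909 cm⁴.
By symmetry the centroid is at mid-width, x̄ = 10 cm.
Transfer each piece to the vertical centroidal axis using Ī + A·d² with d = x − 10:
  plate: d = 0 cm → contributes +2 000 cm⁴
  hole 1: d = -6 cm → contributes −28.32 cm⁴
  hole 2: d = -2 cm → contributes −3.191 cm⁴
  hole 3: d = 2 cm → contributes −3.191 cm⁴
  hole 4: d = 6 cm → contributes −28.32 cm⁴
Total I = 1 937 cm⁴.

Iy ≈ 1900 cm⁴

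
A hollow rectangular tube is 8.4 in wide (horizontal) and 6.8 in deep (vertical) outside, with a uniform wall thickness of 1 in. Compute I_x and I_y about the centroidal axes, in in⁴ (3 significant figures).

I_x ≈ 161 in⁴, I_y ≈ 231 in⁴

Decompose the section into non-overlapping parts with the origin at the bottom-left of its bounding rectangle.
Outer rectangle: 8.4 × 6.8, A = 57.12 in², y = 3.4 in, Ī = 220.1 in⁴.
Inner void (subtracted): 6.4 × 4.8, A = 30.72 in², y = 3.4 in, Ī = 58.982 in⁴.
By symmetry the centroid is at mid-height, ȳ = 3.4 in.
All pieces are centred on the centroidal x-axis, so I = ΣĪ (holes subtracted) = 161.12 in⁴.
Repeating about the centroidal y-axis gives I_y = 231.01 in⁴.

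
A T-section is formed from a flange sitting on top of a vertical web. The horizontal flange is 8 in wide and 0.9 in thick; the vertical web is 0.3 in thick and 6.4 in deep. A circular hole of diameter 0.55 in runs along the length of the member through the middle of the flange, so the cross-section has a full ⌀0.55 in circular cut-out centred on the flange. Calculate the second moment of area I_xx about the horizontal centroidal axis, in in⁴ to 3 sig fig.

Treat the section as a set of non-overlapping primitives; coordinates are from the bounding-box lower-left.
Flange: 8 × 0.9, A = 7.2 in², y = 6.85 in, Ī = 0.486 in⁴.
Web: 0.3 × 6.4, A = 1.92 in², y = 3.2 in, Ī = 6.5536 in⁴.
Hole (subtracted): ⌀0.55, A = 0.23758 in², y = 6.85 in, Ī = 0.0044918 in⁴.
Centroid: ȳ = ΣA·y / ΣA = 6.061 in.
Transfer each piece to the horizontal centroidal axis using Ī + A·d² with d = y − 6.061:
  flange: d = 0.78897 in → contributes +4.9679 in⁴
  web: d = -2.861 in → contributes +22.27 in⁴
  hole: d = 0.78897 in → contributes −0.15238 in⁴
Total I = 27.085 in⁴.

I_xx ≈ 27.1 in⁴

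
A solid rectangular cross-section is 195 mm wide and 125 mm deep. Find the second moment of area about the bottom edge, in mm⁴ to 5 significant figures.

The section: 195 × 125, A = 24 375 mm², y = 62.5 mm, Ī = 31 738 281 mm⁴.
Transfer it to the base of the section using Ī + A·d² with d = y − 0:
  the section: d = 62.5 mm → contributes +126 953 125 mm⁴
Total I = 126 953 125 mm⁴.

I_base ≈ 1.2695 × 10⁸ mm⁴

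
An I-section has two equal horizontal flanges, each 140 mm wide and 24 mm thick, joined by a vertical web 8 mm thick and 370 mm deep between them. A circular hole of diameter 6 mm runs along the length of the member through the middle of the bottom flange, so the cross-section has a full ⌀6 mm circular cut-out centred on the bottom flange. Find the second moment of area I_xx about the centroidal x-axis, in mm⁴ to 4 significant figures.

Split into non-overlapping primitives; take the origin at the lower-left of the bounding box.
Bottom flange: 140 × 24, A = 3 360 mm², y = 12 mm, Ī = 161 280 mm⁴.
Web: 8 × 370, A = 2 960 mm², y = 209 mm, Ī = 33 768 667 mm⁴.
Top flange: 140 × 24, A = 3 360 mm², y = 406 mm, Ī = 161 280 mm⁴.
Hole (subtracted): ⌀6, A = 28.2743 mm², y = 12 mm, Ī = 63.6173 mm⁴.
Centroid: ȳ = ΣA·y / ΣA = 209.577 mm.
Transfer each piece to the centroidal x-axis using Ī + A·d² with d = y − 209.577:
  bottom flange: d = -197.577 mm → contributes +131 324 632 mm⁴
  web: d = -0.577103 mm → contributes +33 769 652 mm⁴
  top flange: d = 196.423 mm → contributes +129 796 646 mm⁴
  hole: d = -197.577 mm → contributes −1 103 801 mm⁴
Total I = 293 787 130 mm⁴.

I_xx ≈ 2.938 × 10⁸ mm⁴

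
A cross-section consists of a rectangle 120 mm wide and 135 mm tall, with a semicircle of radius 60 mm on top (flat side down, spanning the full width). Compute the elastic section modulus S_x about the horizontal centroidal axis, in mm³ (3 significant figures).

Break the section into simple shapes (no overlaps), measuring from the bottom-left corner of the bounding box.
Rectangular body: 120 × 135, A = 16 200 mm², y = 67.5 mm, Ī = 24 603 750 mm⁴.
Semicircular cap: semicircle r = 60, A = 5654.9 mm², y = 160.46 mm, Ī = 1 422 450 mm⁴.
Centroid: ȳ = ΣA·y / ΣA = 91.554 mm.
Transfer each piece to the horizontal centroidal axis using Ī + A·d² with d = y − 91.554:
  rectangular body: d = -24.054 mm → contributes +33 977 221 mm⁴
  semicircular cap: d = 68.91 mm → contributes +28 275 466 mm⁴
Total I = 62 252 687 mm⁴.
Extreme fibre distance c = 103.45 mm; S = I/c = 601 791 mm³.

S_x ≈ 6.02 × 10⁵ mm³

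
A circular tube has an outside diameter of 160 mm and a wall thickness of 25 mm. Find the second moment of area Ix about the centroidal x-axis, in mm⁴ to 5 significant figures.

Break the section into simple shapes (no overlaps), measuring from the bottom-left corner of the bounding box.
Outer circle: ⌀160, A = 20106.19 mm², y = 80 mm, Ī = 32 169 909 mm⁴.
Bore (subtracted): ⌀110, A = 9503.318 mm², y = 80 mm, Ī = 7 186 884 mm⁴.
By symmetry the centroid is at mid-height, ȳ = 80 mm.
All pieces are centred on the centroidal x-axis, so I = ΣĪ (holes subtracted) = 24 983 025 mm⁴.

Ix ≈ 2.4983 × 10⁷ mm⁴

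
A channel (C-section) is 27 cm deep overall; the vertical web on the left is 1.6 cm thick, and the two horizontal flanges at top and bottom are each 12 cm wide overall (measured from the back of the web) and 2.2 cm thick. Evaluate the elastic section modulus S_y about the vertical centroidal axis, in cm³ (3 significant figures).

S_y ≈ 151 cm³

Split into non-overlapping primitives; take the origin at the lower-left of the bounding box.
Web: 1.6 × 27, A = 43.2 cm², x = 0.8 cm, Ī = 9.216 cm⁴.
Top flange (beyond web): 10.4 × 2.2, A = 22.88 cm², x = 6.8 cm, Ī = 206.23 cm⁴.
Bottom flange (beyond web): 10.4 × 2.2, A = 22.88 cm², x = 6.8 cm, Ī = 206.23 cm⁴.
Centroid: x̄ = ΣA·x / ΣA = 3.8863 cm.
Transfer each piece to the vertical centroidal axis using Ī + A·d² with d = x − 3.8863:
  web: d = -3.0863 cm → contributes +420.71 cm⁴
  top flange (beyond web): d = 2.9137 cm → contributes +400.46 cm⁴
  bottom flange (beyond web): d = 2.9137 cm → contributes +400.46 cm⁴
Total I = 1221.6 cm⁴.
Extreme fibre distance c = 8.1137 cm; S = I/c = 150.57 cm³.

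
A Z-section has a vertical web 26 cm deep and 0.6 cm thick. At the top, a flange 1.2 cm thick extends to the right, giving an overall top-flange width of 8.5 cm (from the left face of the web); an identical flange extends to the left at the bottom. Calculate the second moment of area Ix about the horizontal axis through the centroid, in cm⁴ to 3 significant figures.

Break the section into simple shapes (no overlaps), measuring from the bottom-left corner of the bounding box.
Web: 0.6 × 26, A = 15.6 cm², y = 13 cm, Ī = 878.8 cm⁴.
Top flange (beyond web): 7.9 × 1.2, A = 9.48 cm², y = 25.4 cm, Ī = 1.1376 cm⁴.
Bottom flange (beyond web): 7.9 × 1.2, A = 9.48 cm², y = 0.6 cm, Ī = 1.1376 cm⁴.
Centroid: ȳ = ΣA·y / ΣA = 13 cm.
Transfer each piece to the horizontal axis through the centroid using Ī + A·d² with d = y − 13:
  web: d = 0 cm → contributes +878.8 cm⁴
  top flange (beyond web): d = 12.4 cm → contributes +1458.8 cm⁴
  bottom flange (beyond web): d = -12.4 cm → contributes +1458.8 cm⁴
Total I = 3796.4 cm⁴.

Ix ≈ 3800 cm⁴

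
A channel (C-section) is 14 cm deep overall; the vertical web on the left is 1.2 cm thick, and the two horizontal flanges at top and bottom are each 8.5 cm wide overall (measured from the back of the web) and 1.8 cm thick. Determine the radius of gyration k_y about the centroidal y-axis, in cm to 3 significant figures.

k_y ≈ 2.66 cm

Break the section into simple shapes (no overlaps), measuring from the bottom-left corner of the bounding box.
Web: 1.2 × 14, A = 16.8 cm², x = 0.6 cm, Ī = 2.016 cm⁴.
Top flange (beyond web): 7.3 × 1.8, A = 13.14 cm², x = 4.85 cm, Ī = 58.353 cm⁴.
Bottom flange (beyond web): 7.3 × 1.8, A = 13.14 cm², x = 4.85 cm, Ī = 58.353 cm⁴.
Centroid: x̄ = ΣA·x / ΣA = 3.1926 cm.
Transfer each piece to the centroidal y-axis using Ī + A·d² with d = x − 3.1926:
  web: d = -2.5926 cm → contributes +114.94 cm⁴
  top flange (beyond web): d = 1.6574 cm → contributes +94.447 cm⁴
  bottom flange (beyond web): d = 1.6574 cm → contributes +94.447 cm⁴
Total I = 303.83 cm⁴.
Radius of gyration: k = √(I/A) = √(303.83 / 43.08) = 2.6557 cm.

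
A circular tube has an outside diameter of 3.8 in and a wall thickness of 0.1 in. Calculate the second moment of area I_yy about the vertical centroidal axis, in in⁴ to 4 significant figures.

Break the section into simple shapes (no overlaps), measuring from the bottom-left corner of the bounding box.
Outer circle: ⌀3.8, A = 11.3411 in², x = 1.9 in, Ī = 10.2354 in⁴.
Bore (subtracted): ⌀3.6, A = 10.1788 in², x = 1.9 in, Ī = 8.2448 in⁴.
By symmetry the centroid is at mid-width, x̄ = 1.9 in.
All pieces are centred on the vertical centroidal axis, so I = ΣĪ (holes subtracted) = 1.99059 in⁴.

I_yy ≈ 1.991 in⁴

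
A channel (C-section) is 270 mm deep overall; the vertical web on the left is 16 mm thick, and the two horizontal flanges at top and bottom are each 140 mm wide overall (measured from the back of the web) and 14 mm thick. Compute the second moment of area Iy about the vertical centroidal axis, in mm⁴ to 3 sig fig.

Treat the section as a set of non-overlapping primitives; coordinates are from the bounding-box lower-left.
Web: 16 × 270, A = 4 320 mm², x = 8 mm, Ī = 92 160 mm⁴.
Top flange (beyond web): 124 × 14, A = 1 736 mm², x = 78 mm, Ī = 2 224 395 mm⁴.
Bottom flange (beyond web): 124 × 14, A = 1 736 mm², x = 78 mm, Ī = 2 224 395 mm⁴.
Centroid: x̄ = ΣA·x / ΣA = 39.191 mm.
Transfer each piece to the vertical centroidal axis using Ī + A·d² with d = x − 39.191:
  web: d = -31.191 mm → contributes +4 294 986 mm⁴
  top flange (beyond web): d = 38.809 mm → contributes +4 839 056 mm⁴
  bottom flange (beyond web): d = 38.809 mm → contributes +4 839 056 mm⁴
Total I = 13 973 097 mm⁴.

Iy ≈ 1.40 × 10⁷ mm⁴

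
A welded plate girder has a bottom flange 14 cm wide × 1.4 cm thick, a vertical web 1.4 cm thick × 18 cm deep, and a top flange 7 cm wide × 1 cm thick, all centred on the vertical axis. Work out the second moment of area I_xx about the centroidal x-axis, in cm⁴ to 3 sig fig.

Decompose the section into non-overlapping parts with the origin at the bottom-left of its bounding rectangle.
Bottom plate: 14 × 1.4, A = 19.6 cm², y = 0.7 cm, Ī = 3.2013 cm⁴.
Web plate: 1.4 × 18, A = 25.2 cm², y = 10.4 cm, Ī = 680.4 cm⁴.
Top plate: 7 × 1, A = 7 cm², y = 19.9 cm, Ī = 0.58333 cm⁴.
Centroid: ȳ = ΣA·y / ΣA = 8.0135 cm.
Transfer each piece to the centroidal x-axis using Ī + A·d² with d = y − 8.0135:
  bottom plate: d = -7.3135 cm → contributes +1051.6 cm⁴
  web plate: d = 2.3865 cm → contributes +823.92 cm⁴
  top plate: d = 11.886 cm → contributes +989.6 cm⁴
Total I = 2865.1 cm⁴.

I_xx ≈ 2870 cm⁴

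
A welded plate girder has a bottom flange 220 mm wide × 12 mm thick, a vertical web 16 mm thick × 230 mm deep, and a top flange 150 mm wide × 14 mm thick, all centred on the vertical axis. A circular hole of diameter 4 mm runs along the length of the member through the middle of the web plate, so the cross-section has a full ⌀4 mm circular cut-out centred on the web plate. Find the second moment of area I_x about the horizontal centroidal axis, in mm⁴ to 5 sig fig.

Break the section into simple shapes (no overlaps), measuring from the bottom-left corner of the bounding box.
Bottom plate: 220 × 12, A = 2 640 mm², y = 6 mm, Ī = 31 680 mm⁴.
Web plate: 16 × 230, A = 3 680 mm², y = 127 mm, Ī = 16 222 667 mm⁴.
Top plate: 150 × 14, A = 2 100 mm², y = 249 mm, Ī = 34 300 mm⁴.
Hole (subtracted): ⌀4, A = 12.56637 mm², y = 127 mm, Ī = 12.56637 mm⁴.
Centroid: ȳ = ΣA·y / ΣA = 119.4781 mm.
Transfer each piece to the horizontal centroidal axis using Ī + A·d² with d = y − 119.4781:
  bottom plate: d = -113.4781 mm → contributes +34 027 688 mm⁴
  web plate: d = 7.521915 mm → contributes +16 430 878 mm⁴
  top plate: d = 129.5219 mm → contributes +35 263 746 mm⁴
  hole: d = 7.521915 mm → contributes −723.5616 mm⁴
Total I = 85 721 588 mm⁴.

I_x ≈ 8.5722 × 10⁷ mm⁴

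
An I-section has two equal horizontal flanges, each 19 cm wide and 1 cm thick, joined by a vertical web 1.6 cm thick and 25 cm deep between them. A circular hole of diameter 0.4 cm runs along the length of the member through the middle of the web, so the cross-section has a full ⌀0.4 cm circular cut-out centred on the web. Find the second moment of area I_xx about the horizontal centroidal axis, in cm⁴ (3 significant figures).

Treat the section as a set of non-overlapping primitives; coordinates are from the bounding-box lower-left.
Bottom flange: 19 × 1, A = 19 cm², y = 0.5 cm, Ī = 1.5833 cm⁴.
Web: 1.6 × 25, A = 40 cm², y = 13.5 cm, Ī = 2083.3 cm⁴.
Top flange: 19 × 1, A = 19 cm², y = 26.5 cm, Ī = 1.5833 cm⁴.
Hole (subtracted): ⌀0.4, A = 0.12566 cm², y = 13.5 cm, Ī = 0.0012566 cm⁴.
By symmetry the centroid is at mid-height, ȳ = 13.5 cm.
Transfer each piece to the horizontal centroidal axis using Ī + A·d² with d = y − 13.5:
  bottom flange: d = -13 cm → contributes +3212.6 cm⁴
  web: d = 0 cm → contributes +2083.3 cm⁴
  top flange: d = 13 cm → contributes +3212.6 cm⁴
  hole: d = 0 cm → contributes −0.0012566 cm⁴
Total I = 8508.5 cm⁴.

I_xx ≈ 8510 cm⁴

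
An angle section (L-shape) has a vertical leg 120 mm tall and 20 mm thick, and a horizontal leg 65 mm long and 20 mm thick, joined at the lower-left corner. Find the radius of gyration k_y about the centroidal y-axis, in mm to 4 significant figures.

Split into non-overlapping primitives; take the origin at the lower-left of the bounding box.
Vertical leg: 20 × 120, A = 2 400 mm², x = 10 mm, Ī = 80 000 mm⁴.
Horizontal leg (remainder): 45 × 20, A = 900 mm², x = 42.5 mm, Ī = 151 875 mm⁴.
Centroid: x̄ = ΣA·x / ΣA = 18.8636 mm.
Transfer each piece to the centroidal y-axis using Ī + A·d² with d = x − 18.8636:
  vertical leg: d = -8.86364 mm → contributes +268 554 mm⁴
  horizontal leg (remainder): d = 23.6364 mm → contributes +654 685 mm⁴
Total I = 923 239 mm⁴.
Radius of gyration: k = √(I/A) = √(923 239 / 3 300) = 16.7263 mm.

k_y ≈ 16.73 mm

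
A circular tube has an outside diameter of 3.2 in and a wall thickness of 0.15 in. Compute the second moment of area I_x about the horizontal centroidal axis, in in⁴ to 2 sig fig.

Decompose the section into non-overlapping parts with the origin at the bottom-left of its bounding rectangle.
Outer circle: ⌀3.2, A = 8.042 in², y = 1.6 in, Ī = 5.147 in⁴.
Bore (subtracted): ⌀2.9, A = 6.605 in², y = 1.6 in, Ī = 3.472 in⁴.
By symmetry the centroid is at mid-height, ȳ = 1.6 in.
All pieces are centred on the horizontal centroidal axis, so I = ΣĪ (holes subtracted) = 1.675 in⁴.

I_x ≈ 1.7 in⁴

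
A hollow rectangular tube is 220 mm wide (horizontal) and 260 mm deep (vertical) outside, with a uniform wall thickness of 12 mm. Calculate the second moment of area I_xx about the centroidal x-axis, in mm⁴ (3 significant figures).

Split into non-overlapping primitives; take the origin at the lower-left of the bounding box.
Outer rectangle: 220 × 260, A = 57 200 mm², y = 130 mm, Ī = 322 226 667 mm⁴.
Inner void (subtracted): 196 × 236, A = 46 256 mm², y = 130 mm, Ī = 214 689 515 mm⁴.
By symmetry the centroid is at mid-height, ȳ = 130 mm.
All pieces are centred on the centroidal x-axis, so I = ΣĪ (holes subtracted) = 107 537 152 mm⁴.

I_xx ≈ 1.08 × 10⁸ mm⁴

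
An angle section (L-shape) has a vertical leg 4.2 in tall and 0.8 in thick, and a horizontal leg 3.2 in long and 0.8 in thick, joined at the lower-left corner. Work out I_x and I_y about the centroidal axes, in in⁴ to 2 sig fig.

Decompose the section into non-overlapping parts with the origin at the bottom-left of its bounding rectangle.
Vertical leg: 0.8 × 4.2, A = 3.36 in², y = 2.1 in, Ī = 4.939 in⁴.
Horizontal leg (remainder): 2.4 × 0.8, A = 1.92 in², y = 0.4 in, Ī = 0.1024 in⁴.
Centroid: ȳ = ΣA·y / ΣA = 1.482 in.
Transfer each piece to the centroidal x-axis using Ī + A·d² with d = y − 1.482:
  vertical leg: d = 0.6182 in → contributes +6.223 in⁴
  horizontal leg (remainder): d = -1.082 in → contributes +2.349 in⁴
Total I = 8.573 in⁴.
For the y-axis: x̄ = 0.9818 in.
Repeating about the centroidal y-axis gives I_y = 4.229 in⁴.

I_x ≈ 8.6 in⁴, I_y ≈ 4.2 in⁴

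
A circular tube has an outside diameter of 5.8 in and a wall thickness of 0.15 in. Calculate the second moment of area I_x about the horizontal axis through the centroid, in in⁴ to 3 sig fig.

I_x ≈ 10.6 in⁴

Split into non-overlapping primitives; take the origin at the lower-left of the bounding box.
Outer circle: ⌀5.8, A = 26.421 in², y = 2.9 in, Ī = 55.55 in⁴.
Bore (subtracted): ⌀5.5, A = 23.758 in², y = 2.9 in, Ī = 44.918 in⁴.
By symmetry the centroid is at mid-height, ȳ = 2.9 in.
All pieces are centred on the horizontal axis through the centroid, so I = ΣĪ (holes subtracted) = 10.632 in⁴.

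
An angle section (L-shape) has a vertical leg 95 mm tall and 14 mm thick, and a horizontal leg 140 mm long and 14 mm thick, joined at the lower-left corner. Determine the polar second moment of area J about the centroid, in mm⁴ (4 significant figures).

Decompose the section into non-overlapping parts with the origin at the bottom-left of its bounding rectangle.
Vertical leg: 14 × 95, A = 1 330 mm², y = 47.5 mm, Ī = 1 000 271 mm⁴.
Horizontal leg (remainder): 126 × 14, A = 1 764 mm², y = 7 mm, Ī = 28 812 mm⁴.
Centroid: ȳ = ΣA·y / ΣA = 24.4095 mm.
Transfer each piece to the centroidal x-axis using Ī + A·d² with d = y − 24.4095:
  vertical leg: d = 23.0905 mm → contributes +1 709 388 mm⁴
  horizontal leg (remainder): d = -17.4095 mm → contributes +563 464 mm⁴
Total I = 2 272 852 mm⁴.
For the y-axis: x̄ = 46.9095 mm.
Repeating about the centroidal y-axis gives I_y = 6 071 070 mm⁴.
Polar second moment: J = I_x + I_y = 8 343 922 mm⁴.

J ≈ 8.344 × 10⁶ mm⁴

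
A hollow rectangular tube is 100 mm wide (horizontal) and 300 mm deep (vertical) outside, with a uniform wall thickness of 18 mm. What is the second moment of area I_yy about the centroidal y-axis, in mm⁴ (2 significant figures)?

I_yy ≈ 1.9 × 10⁷ mm⁴

Split into non-overlapping primitives; take the origin at the lower-left of the bounding box.
Outer rectangle: 100 × 300, A = 30 000 mm², x = 50 mm, Ī = 25 000 000 mm⁴.
Inner void (subtracted): 64 × 264, A = 16 896 mm², x = 50 mm, Ī = 5 767 168 mm⁴.
By symmetry the centroid is at mid-width, x̄ = 50 mm.
All pieces are centred on the centroidal y-axis, so I = ΣĪ (holes subtracted) = 19 232 832 mm⁴.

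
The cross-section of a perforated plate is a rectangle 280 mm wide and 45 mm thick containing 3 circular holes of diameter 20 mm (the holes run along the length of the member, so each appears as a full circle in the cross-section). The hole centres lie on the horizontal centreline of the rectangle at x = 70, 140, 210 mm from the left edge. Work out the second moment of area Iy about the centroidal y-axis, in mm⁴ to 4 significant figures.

Iy ≈ 7.922 × 10⁷ mm⁴

Split into non-overlapping primitives; take the origin at the lower-left of the bounding box.
Plate: 280 × 45, A = 12 600 mm², x = 140 mm, Ī = 82 320 000 mm⁴.
Hole 1 (subtracted): ⌀20, A = 314.159 mm², x = 70 mm, Ī = 7853.98 mm⁴.
Hole 2 (subtracted): ⌀20, A = 314.159 mm², x = 140 mm, Ī = 7853.98 mm⁴.
Hole 3 (subtracted): ⌀20, A = 314.159 mm², x = 210 mm, Ī = 7853.98 mm⁴.
By symmetry the centroid is at mid-width, x̄ = 140 mm.
Transfer each piece to the centroidal y-axis using Ī + A·d² with d = x − 140:
  plate: d = 0 mm → contributes +82 320 000 mm⁴
  hole 1: d = -70 mm → contributes −1 547 234 mm⁴
  hole 2: d = 0 mm → contributes −7853.98 mm⁴
  hole 3: d = 70 mm → contributes −1 547 234 mm⁴
Total I = 79 217 677 mm⁴.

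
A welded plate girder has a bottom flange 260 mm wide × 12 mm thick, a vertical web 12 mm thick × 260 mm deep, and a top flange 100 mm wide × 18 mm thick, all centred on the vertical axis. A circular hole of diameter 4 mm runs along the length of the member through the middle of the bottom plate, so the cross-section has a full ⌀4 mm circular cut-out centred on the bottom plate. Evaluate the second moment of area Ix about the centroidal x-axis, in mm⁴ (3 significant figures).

Ix ≈ 1.06 × 10⁸ mm⁴

Break the section into simple shapes (no overlaps), measuring from the bottom-left corner of the bounding box.
Bottom plate: 260 × 12, A = 3 120 mm², y = 6 mm, Ī = 37 440 mm⁴.
Web plate: 12 × 260, A = 3 120 mm², y = 142 mm, Ī = 17 576 000 mm⁴.
Top plate: 100 × 18, A = 1 800 mm², y = 281 mm, Ī = 48 600 mm⁴.
Hole (subtracted): ⌀4, A = 12.566 mm², y = 6 mm, Ī = 12.566 mm⁴.
Centroid: ȳ = ΣA·y / ΣA = 120.52 mm.
Transfer each piece to the centroidal x-axis using Ī + A·d² with d = y − 120.52:
  bottom plate: d = -114.52 mm → contributes +40 957 340 mm⁴
  web plate: d = 21.478 mm → contributes +19 015 232 mm⁴
  top plate: d = 160.48 mm → contributes +46 404 178 mm⁴
  hole: d = -114.52 mm → contributes −164 825 mm⁴
Total I = 106 211 925 mm⁴.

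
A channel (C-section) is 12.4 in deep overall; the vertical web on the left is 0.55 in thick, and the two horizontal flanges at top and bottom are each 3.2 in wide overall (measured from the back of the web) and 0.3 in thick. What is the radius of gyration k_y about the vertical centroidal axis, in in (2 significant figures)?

k_y ≈ 0.72 in

Decompose the section into non-overlapping parts with the origin at the bottom-left of its bounding rectangle.
Web: 0.55 × 12.4, A = 6.82 in², x = 0.275 in, Ī = 0.1719 in⁴.
Top flange (beyond web): 2.65 × 0.3, A = 0.795 in², x = 1.875 in, Ī = 0.4652 in⁴.
Bottom flange (beyond web): 2.65 × 0.3, A = 0.795 in², x = 1.875 in, Ī = 0.4652 in⁴.
Centroid: x̄ = ΣA·x / ΣA = 0.5775 in.
Transfer each piece to the vertical centroidal axis using Ī + A·d² with d = x − 0.5775:
  web: d = -0.3025 in → contributes +0.796 in⁴
  top flange (beyond web): d = 1.298 in → contributes +1.804 in⁴
  bottom flange (beyond web): d = 1.298 in → contributes +1.804 in⁴
Total I = 4.403 in⁴.
Radius of gyration: k = √(I/A) = √(4.403 / 8.41) = 0.7236 in.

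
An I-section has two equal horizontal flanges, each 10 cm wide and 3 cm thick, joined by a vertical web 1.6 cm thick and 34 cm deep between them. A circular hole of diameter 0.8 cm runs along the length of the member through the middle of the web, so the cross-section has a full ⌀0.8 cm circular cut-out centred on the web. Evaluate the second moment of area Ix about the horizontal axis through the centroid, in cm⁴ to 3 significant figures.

Ix ≈ 2.58 × 10⁴ cm⁴

Decompose the section into non-overlapping parts with the origin at the bottom-left of its bounding rectangle.
Bottom flange: 10 × 3, A = 30 cm², y = 1.5 cm, Ī = 22.5 cm⁴.
Web: 1.6 × 34, A = 54.4 cm², y = 20 cm, Ī = 5240.5 cm⁴.
Top flange: 10 × 3, A = 30 cm², y = 38.5 cm, Ī = 22.5 cm⁴.
Hole (subtracted): ⌀0.8, A = 0.50265 cm², y = 20 cm, Ī = 0.020106 cm⁴.
By symmetry the centroid is at mid-height, ȳ = 20 cm.
Transfer each piece to the horizontal axis through the centroid using Ī + A·d² with d = y − 20:
  bottom flange: d = -18.5 cm → contributes +10 290 cm⁴
  web: d = 0 cm → contributes +5240.5 cm⁴
  top flange: d = 18.5 cm → contributes +10 290 cm⁴
  hole: d = 0 cm → contributes −0.020106 cm⁴
Total I = 25 821 cm⁴.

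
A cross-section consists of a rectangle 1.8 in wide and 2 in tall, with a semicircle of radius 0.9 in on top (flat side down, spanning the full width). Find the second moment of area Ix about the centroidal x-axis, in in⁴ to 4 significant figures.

Ix ≈ 3.067 in⁴

Split into non-overlapping primitives; take the origin at the lower-left of the bounding box.
Rectangular body: 1.8 × 2, A = 3.6 in², y = 1 in, Ī = 1.2 in⁴.
Semicircular cap: semicircle r = 0.9, A = 1.27235 in², y = 2.38197 in, Ī = 0.0720115 in⁴.
Centroid: ȳ = ΣA·y / ΣA = 1.36088 in.
Transfer each piece to the centroidal x-axis using Ī + A·d² with d = y − 1.36088:
  rectangular body: d = -0.360883 in → contributes +1.66885 in⁴
  semicircular cap: d = 1.02109 in → contributes +1.39859 in⁴
Total I = 3.06744 in⁴.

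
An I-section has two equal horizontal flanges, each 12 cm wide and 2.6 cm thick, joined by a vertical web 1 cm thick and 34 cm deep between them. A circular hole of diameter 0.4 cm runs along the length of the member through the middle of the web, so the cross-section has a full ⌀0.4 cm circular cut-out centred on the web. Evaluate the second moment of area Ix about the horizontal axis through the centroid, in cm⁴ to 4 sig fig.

Ix ≈ 2.421 × 10⁴ cm⁴

Break the section into simple shapes (no overlaps), measuring from the bottom-left corner of the bounding box.
Bottom flange: 12 × 2.6, A = 31.2 cm², y = 1.3 cm, Ī = 17.576 cm⁴.
Web: 1 × 34, A = 34 cm², y = 19.6 cm, Ī = 3275.33 cm⁴.
Top flange: 12 × 2.6, A = 31.2 cm², y = 37.9 cm, Ī = 17.576 cm⁴.
Hole (subtracted): ⌀0.4, A = 0.125664 cm², y = 19.6 cm, Ī = 0.00125664 cm⁴.
By symmetry the centroid is at mid-height, ȳ = 19.6 cm.
Transfer each piece to the horizontal axis through the centroid using Ī + A·d² with d = y − 19.6:
  bottom flange: d = -18.3 cm → contributes +10466.1 cm⁴
  web: d = 0 cm → contributes +3275.33 cm⁴
  top flange: d = 18.3 cm → contributes +10466.1 cm⁴
  hole: d = 0 cm → contributes −0.00125664 cm⁴
Total I = 24207.6 cm⁴.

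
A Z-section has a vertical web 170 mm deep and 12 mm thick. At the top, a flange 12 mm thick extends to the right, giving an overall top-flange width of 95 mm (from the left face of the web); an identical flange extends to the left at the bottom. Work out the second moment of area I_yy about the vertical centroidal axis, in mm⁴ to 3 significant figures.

Decompose the section into non-overlapping parts with the origin at the bottom-left of its bounding rectangle.
Web: 12 × 170, A = 2 040 mm², x = 89 mm, Ī = 24 480 mm⁴.
Top flange (beyond web): 83 × 12, A = 996 mm², x = 136.5 mm, Ī = 571 787 mm⁴.
Bottom flange (beyond web): 83 × 12, A = 996 mm², x = 41.5 mm, Ī = 571 787 mm⁴.
Centroid: x̄ = ΣA·x / ΣA = 89 mm.
Transfer each piece to the vertical centroidal axis using Ī + A·d² with d = x − 89:
  web: d = 0 mm → contributes +24 480 mm⁴
  top flange (beyond web): d = 47.5 mm → contributes +2 819 012 mm⁴
  bottom flange (beyond web): d = -47.5 mm → contributes +2 819 012 mm⁴
Total I = 5 662 504 mm⁴.

I_yy ≈ 5.66 × 10⁶ mm⁴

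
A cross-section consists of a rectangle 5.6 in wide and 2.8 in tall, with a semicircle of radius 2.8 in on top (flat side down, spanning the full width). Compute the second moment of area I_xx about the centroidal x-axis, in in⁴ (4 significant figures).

Treat the section as a set of non-overlapping primitives; coordinates are from the bounding-box lower-left.
Rectangular body: 5.6 × 2.8, A = 15.68 in², y = 1.4 in, Ī = 10.2443 in⁴.
Semicircular cap: semicircle r = 2.8, A = 12.315 in², y = 3.98836 in, Ī = 6.74628 in⁴.
Centroid: ȳ = ΣA·y / ΣA = 2.53862 in.
Transfer each piece to the centroidal x-axis using Ī + A·d² with d = y − 2.53862:
  rectangular body: d = -1.13862 in → contributes +30.5727 in⁴
  semicircular cap: d = 1.44974 in → contributes +32.6292 in⁴
Total I = 63.2019 in⁴.

I_xx ≈ 63.20 in⁴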